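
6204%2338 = 1528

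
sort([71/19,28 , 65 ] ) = [71/19, 28,65]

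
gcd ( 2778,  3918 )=6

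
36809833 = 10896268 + 25913565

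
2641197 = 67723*39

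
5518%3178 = 2340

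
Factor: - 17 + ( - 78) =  - 5^1*19^1=- 95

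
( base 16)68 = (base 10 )104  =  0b1101000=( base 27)3N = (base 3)10212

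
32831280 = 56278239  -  23446959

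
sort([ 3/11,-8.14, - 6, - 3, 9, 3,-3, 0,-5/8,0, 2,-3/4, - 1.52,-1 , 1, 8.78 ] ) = [-8.14, - 6, - 3,  -  3, - 1.52,-1,-3/4, - 5/8,0,0, 3/11,  1,2, 3, 8.78 , 9]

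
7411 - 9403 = -1992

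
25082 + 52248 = 77330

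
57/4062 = 19/1354 = 0.01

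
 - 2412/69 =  - 35 + 1/23  =  -34.96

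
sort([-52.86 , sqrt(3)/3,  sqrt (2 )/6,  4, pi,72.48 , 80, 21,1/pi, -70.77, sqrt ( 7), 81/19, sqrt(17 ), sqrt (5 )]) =[-70.77,-52.86, sqrt(2 ) /6, 1/pi,sqrt (3)/3, sqrt(5 ), sqrt(7) , pi,4,sqrt(17), 81/19, 21, 72.48, 80 ] 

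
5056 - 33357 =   -  28301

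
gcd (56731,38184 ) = 1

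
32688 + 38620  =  71308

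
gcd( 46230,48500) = 10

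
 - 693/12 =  - 58 + 1/4 =-57.75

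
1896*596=1130016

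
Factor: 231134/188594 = 163/133= 7^( - 1)*19^( - 1)*163^1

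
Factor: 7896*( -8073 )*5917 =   -  2^3*3^4*7^1*13^1* 23^1*47^1*61^1*97^1 = - 377175662136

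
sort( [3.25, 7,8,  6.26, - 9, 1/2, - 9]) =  [-9,- 9, 1/2, 3.25 , 6.26, 7,8]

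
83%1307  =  83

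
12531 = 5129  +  7402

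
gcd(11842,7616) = 2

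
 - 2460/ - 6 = 410/1 = 410.00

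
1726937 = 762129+964808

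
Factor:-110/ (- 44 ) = 2^(-1 ) * 5^1 = 5/2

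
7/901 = 7/901 = 0.01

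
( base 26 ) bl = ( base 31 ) 9s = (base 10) 307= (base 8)463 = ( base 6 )1231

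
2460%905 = 650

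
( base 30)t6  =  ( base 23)1F2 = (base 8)1554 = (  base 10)876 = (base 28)138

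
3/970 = 3/970 = 0.00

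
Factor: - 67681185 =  - 3^1*5^1*11^1 * 13^1*139^1*227^1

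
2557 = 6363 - 3806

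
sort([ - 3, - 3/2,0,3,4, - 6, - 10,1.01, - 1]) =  [ - 10, - 6,-3, - 3/2, - 1,0,1.01,3, 4 ] 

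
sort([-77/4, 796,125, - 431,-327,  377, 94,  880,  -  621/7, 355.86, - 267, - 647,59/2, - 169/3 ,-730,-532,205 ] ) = [ - 730,-647, -532, - 431, - 327, - 267,  -  621/7, - 169/3, - 77/4 , 59/2,94, 125 , 205,355.86, 377, 796,880 ] 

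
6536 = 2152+4384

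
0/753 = 0 = 0.00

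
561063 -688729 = - 127666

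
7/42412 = 7/42412= 0.00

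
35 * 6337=221795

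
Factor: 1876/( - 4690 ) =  - 2^1*5^( - 1) =- 2/5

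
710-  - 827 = 1537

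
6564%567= 327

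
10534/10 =5267/5 = 1053.40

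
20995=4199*5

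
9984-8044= 1940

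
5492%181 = 62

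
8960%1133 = 1029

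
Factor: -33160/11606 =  - 2^2*5^1*7^(-1) = - 20/7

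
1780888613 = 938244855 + 842643758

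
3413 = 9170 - 5757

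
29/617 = 29/617 = 0.05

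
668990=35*19114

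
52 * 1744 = 90688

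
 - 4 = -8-  -  4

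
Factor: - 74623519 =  - 163^1*457813^1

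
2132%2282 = 2132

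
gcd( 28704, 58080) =96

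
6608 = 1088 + 5520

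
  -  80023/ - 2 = 80023/2 = 40011.50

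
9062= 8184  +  878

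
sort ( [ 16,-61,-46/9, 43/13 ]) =[-61, -46/9,43/13,16]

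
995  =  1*995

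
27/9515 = 27/9515 = 0.00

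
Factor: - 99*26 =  -2574 = -2^1*3^2*11^1*13^1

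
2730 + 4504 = 7234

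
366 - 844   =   - 478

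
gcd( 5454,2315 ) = 1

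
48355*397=19196935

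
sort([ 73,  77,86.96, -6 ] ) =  [ - 6,  73, 77, 86.96]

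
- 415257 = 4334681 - 4749938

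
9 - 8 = 1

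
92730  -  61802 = 30928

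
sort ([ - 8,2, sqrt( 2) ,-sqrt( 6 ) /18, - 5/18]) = [ - 8,  -  5/18, -sqrt( 6 )/18, sqrt(2 ), 2 ] 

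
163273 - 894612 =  - 731339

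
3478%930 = 688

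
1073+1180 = 2253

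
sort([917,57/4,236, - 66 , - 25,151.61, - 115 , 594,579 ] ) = [ - 115, - 66, - 25,57/4,151.61, 236,579,594,917 ]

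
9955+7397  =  17352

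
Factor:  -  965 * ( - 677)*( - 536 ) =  - 350171480 = - 2^3*5^1 * 67^1*193^1*677^1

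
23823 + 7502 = 31325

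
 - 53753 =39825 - 93578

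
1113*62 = 69006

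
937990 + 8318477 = 9256467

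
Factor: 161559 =3^2*29^1 * 619^1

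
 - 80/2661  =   - 1 + 2581/2661=-  0.03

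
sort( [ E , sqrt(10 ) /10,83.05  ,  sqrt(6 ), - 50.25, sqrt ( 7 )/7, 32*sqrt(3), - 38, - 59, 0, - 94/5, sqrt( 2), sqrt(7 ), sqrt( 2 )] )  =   [  -  59, - 50.25,-38, - 94/5,0 , sqrt( 10) /10,  sqrt( 7 )/7,sqrt(2),sqrt(2 ), sqrt( 6 ), sqrt(7 ),  E, 32*sqrt ( 3 ),83.05] 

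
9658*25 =241450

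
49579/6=8263+1/6 = 8263.17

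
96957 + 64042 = 160999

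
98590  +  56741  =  155331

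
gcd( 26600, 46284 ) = 532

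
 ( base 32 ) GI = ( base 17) 1e3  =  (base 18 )1b8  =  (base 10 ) 530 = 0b1000010010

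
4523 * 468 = 2116764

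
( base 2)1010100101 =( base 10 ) 677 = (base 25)122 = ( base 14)365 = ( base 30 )MH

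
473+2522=2995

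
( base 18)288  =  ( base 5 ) 11200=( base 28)10G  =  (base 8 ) 1440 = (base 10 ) 800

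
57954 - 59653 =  - 1699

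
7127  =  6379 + 748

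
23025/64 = 23025/64 = 359.77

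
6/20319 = 2/6773 = 0.00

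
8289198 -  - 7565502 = 15854700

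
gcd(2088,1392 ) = 696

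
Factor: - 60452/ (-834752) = 15113/208688 = 2^( - 4 )*7^1*17^1*127^1*13043^ ( - 1) 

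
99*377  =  37323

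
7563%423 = 372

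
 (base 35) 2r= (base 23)45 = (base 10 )97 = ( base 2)1100001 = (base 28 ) 3d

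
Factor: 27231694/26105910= 13615847/13052955 = 3^( - 1)*5^(  -  1)*  7^1*870197^(- 1)*1945121^1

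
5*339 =1695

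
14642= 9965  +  4677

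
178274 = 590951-412677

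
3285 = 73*45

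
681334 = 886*769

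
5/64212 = 5/64212 =0.00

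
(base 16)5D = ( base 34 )2p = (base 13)72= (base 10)93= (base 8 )135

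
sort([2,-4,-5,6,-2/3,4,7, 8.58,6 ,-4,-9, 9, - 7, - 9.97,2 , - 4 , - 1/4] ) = [  -  9.97, - 9, - 7, - 5,-4,  -  4,-4, - 2/3, - 1/4,2,2,4, 6, 6,7,8.58,9 ]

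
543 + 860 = 1403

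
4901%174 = 29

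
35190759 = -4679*(  -  7521 ) 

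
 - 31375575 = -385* 81495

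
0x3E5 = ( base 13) 5B9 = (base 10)997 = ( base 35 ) sh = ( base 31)115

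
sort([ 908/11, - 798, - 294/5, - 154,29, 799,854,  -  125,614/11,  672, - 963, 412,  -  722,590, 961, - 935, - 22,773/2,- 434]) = [ - 963, - 935,- 798, - 722,-434,-154,-125, - 294/5, - 22,29,614/11 , 908/11,773/2 , 412, 590, 672,799, 854, 961 ]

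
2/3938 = 1/1969 =0.00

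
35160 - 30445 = 4715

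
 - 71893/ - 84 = 855+73/84 = 855.87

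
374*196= 73304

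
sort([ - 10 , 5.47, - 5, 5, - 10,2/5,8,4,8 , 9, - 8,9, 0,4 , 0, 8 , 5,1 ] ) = [ - 10, - 10 , - 8, - 5, 0,0,2/5,  1,4,4,5,5,5.47,8,8,8  ,  9,9]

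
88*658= 57904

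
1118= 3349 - 2231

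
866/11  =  78 + 8/11 = 78.73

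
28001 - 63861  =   - 35860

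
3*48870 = 146610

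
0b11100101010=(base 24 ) 34a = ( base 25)2n9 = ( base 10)1834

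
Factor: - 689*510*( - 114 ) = 40058460 = 2^2  *3^2*5^1*13^1*17^1*19^1*53^1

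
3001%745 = 21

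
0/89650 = 0 =0.00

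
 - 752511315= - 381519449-370991866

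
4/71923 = 4/71923= 0.00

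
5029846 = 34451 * 146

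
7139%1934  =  1337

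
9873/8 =9873/8 = 1234.12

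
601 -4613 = -4012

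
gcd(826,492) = 2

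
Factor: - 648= - 2^3*3^4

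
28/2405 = 28/2405  =  0.01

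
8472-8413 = 59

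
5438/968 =5 + 299/484 =5.62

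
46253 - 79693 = - 33440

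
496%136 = 88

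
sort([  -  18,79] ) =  [ - 18,79] 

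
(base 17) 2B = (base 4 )231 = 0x2D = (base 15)30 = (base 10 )45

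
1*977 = 977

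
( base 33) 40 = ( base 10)132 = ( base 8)204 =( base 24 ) 5c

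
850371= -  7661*( - 111)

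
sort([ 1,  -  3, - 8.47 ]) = [ - 8.47,-3, 1 ]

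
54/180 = 3/10 = 0.30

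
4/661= 4/661= 0.01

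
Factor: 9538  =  2^1*19^1*251^1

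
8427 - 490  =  7937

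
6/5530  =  3/2765 = 0.00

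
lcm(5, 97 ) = 485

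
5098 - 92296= - 87198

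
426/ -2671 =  -1+ 2245/2671 =- 0.16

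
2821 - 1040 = 1781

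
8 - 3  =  5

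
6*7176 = 43056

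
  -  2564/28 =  - 92 + 3/7 = -91.57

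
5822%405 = 152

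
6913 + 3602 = 10515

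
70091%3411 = 1871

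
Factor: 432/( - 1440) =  -3/10 = - 2^( - 1 )*3^1*5^(  -  1 )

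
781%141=76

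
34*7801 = 265234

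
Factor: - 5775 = -3^1 * 5^2*7^1*11^1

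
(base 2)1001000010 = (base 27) lb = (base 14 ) 2d4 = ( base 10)578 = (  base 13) 356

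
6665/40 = 1333/8  =  166.62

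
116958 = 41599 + 75359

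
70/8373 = 70/8373= 0.01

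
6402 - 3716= 2686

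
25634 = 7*3662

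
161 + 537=698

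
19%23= 19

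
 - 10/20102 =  - 1+10046/10051 = - 0.00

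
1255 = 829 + 426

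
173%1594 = 173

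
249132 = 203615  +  45517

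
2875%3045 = 2875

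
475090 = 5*95018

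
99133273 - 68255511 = 30877762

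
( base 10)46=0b101110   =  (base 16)2e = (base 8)56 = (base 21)24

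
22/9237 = 22/9237 = 0.00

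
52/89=52/89 = 0.58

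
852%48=36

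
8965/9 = 996 +1/9 = 996.11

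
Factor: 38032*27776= 2^11*7^1*31^1*2377^1 = 1056376832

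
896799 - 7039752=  - 6142953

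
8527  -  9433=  - 906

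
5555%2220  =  1115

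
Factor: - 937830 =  - 2^1*3^1 *5^1*43^1 *727^1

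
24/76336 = 3/9542 = 0.00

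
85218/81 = 1052+2/27 = 1052.07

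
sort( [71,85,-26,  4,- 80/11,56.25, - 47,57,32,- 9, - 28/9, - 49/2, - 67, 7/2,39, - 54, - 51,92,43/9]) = [ - 67, - 54, - 51, - 47, - 26, - 49/2, - 9, - 80/11, - 28/9,7/2,4, 43/9, 32,39,56.25,57,71, 85,92]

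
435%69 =21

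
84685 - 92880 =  - 8195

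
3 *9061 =27183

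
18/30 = 3/5= 0.60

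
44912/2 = 22456 = 22456.00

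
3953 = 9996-6043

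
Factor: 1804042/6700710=902021/3350355 = 3^( - 1)*5^( - 1 )*67^1*401^ (-1 )* 557^( - 1)*13463^1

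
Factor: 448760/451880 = 11^( - 1)*79^(  -  1 ) * 863^1  =  863/869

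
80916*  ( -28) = - 2265648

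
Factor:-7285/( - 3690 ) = 2^( - 1 )* 3^( - 2 )*31^1* 41^ ( - 1)*47^1 = 1457/738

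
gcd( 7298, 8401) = 1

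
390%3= 0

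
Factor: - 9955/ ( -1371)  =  3^(  -  1 ) * 5^1*11^1*181^1*457^ ( - 1)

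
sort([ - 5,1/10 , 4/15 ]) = [-5,1/10,4/15 ]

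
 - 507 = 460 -967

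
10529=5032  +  5497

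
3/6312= 1/2104 = 0.00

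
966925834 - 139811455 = 827114379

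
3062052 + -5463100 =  - 2401048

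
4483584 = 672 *6672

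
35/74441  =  35/74441 = 0.00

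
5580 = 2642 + 2938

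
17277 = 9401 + 7876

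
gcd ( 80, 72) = 8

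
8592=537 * 16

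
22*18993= 417846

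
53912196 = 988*54567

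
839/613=839/613 =1.37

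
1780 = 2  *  890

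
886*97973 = 86804078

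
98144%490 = 144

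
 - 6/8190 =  - 1 + 1364/1365 = - 0.00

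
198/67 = 198/67 = 2.96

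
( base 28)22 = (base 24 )2a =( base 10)58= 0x3a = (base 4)322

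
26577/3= 8859 =8859.00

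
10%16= 10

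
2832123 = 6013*471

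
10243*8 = 81944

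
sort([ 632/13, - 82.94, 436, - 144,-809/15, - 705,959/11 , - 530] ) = [ - 705, - 530,-144, - 82.94, - 809/15, 632/13,959/11,436 ]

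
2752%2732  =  20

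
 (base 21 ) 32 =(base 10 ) 65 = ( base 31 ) 23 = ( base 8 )101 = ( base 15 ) 45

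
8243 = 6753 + 1490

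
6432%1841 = 909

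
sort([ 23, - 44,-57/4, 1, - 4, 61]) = [ - 44, - 57/4 , - 4, 1,23,61]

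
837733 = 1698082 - 860349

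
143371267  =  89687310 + 53683957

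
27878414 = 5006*5569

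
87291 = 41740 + 45551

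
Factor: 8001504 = 2^5 *3^6* 7^3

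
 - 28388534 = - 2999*9466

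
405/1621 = 405/1621 = 0.25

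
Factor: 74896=2^4*31^1*151^1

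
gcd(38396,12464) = 4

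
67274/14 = 33637/7 = 4805.29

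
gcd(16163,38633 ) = 7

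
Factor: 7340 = 2^2* 5^1*367^1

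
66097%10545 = 2827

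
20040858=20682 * 969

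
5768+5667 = 11435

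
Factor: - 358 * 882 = -2^2*3^2*7^2  *  179^1= -315756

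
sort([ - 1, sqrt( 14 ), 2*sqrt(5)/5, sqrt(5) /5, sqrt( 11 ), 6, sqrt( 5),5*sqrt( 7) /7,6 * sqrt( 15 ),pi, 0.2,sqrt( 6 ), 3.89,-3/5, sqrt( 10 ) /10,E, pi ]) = [ - 1, - 3/5, 0.2, sqrt( 10) /10, sqrt( 5)/5,2 * sqrt ( 5)/5, 5*  sqrt ( 7 ) /7,sqrt( 5), sqrt(6),  E, pi, pi,  sqrt(11),sqrt ( 14),3.89, 6, 6*sqrt (15 )]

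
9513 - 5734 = 3779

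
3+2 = 5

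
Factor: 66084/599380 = 16521/149845   =  3^1*5^(  -  1)*23^(  -  1)*1303^(  -  1)*5507^1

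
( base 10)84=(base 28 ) 30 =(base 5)314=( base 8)124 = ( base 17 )4G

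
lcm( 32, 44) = 352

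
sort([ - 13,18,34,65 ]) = [ - 13 , 18, 34,65]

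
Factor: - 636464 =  - 2^4*39779^1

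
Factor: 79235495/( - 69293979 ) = - 3^ ( - 2 )*5^1*101^( - 1 ) * 76231^( - 1 )  *15847099^1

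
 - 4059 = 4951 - 9010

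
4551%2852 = 1699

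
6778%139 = 106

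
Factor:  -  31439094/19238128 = -15719547/9619064  =  -2^(-3) *3^1*7^(- 1) * 13^ ( - 1 ) * 59^1 * 73^(- 1 )*181^( - 1)*88811^1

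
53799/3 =17933 = 17933.00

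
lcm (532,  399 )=1596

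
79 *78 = 6162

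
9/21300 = 3/7100  =  0.00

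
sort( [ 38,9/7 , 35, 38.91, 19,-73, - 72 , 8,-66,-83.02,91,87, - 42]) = [ - 83.02, - 73, - 72,  -  66,-42, 9/7, 8,  19,35,38,38.91, 87, 91 ]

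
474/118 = 4 + 1/59 = 4.02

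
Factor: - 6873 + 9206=2333 = 2333^1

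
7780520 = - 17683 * ( - 440 )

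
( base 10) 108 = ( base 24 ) 4C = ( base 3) 11000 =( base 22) 4k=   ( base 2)1101100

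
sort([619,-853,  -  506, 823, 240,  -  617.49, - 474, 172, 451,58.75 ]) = [ - 853, -617.49 , - 506,  -  474, 58.75, 172, 240,451,619,  823 ] 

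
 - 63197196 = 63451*( - 996 ) 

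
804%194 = 28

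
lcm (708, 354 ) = 708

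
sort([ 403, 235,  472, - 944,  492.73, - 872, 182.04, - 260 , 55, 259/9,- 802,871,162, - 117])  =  [ -944, - 872, - 802  , - 260, - 117, 259/9,55,162,  182.04, 235,403,472,492.73,  871]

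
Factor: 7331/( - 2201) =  - 31^( - 1 )*71^(- 1)* 7331^1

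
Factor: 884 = 2^2*13^1*17^1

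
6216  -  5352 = 864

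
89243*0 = 0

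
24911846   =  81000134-56088288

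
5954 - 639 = 5315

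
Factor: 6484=2^2 *1621^1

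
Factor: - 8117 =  - 8117^1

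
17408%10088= 7320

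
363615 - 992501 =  - 628886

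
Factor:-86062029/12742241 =-3^1*47^1 * 353^(  -  1 )*467^1*1307^1*36097^ (  -  1)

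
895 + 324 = 1219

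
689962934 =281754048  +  408208886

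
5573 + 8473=14046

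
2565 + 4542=7107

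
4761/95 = 4761/95 = 50.12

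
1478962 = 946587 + 532375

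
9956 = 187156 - 177200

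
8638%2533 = 1039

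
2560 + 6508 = 9068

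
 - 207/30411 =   -  23/3379 = - 0.01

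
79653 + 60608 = 140261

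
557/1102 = 557/1102  =  0.51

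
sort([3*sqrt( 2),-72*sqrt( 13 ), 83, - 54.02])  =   [-72*sqrt(13), - 54.02, 3*sqrt(2), 83 ]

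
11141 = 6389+4752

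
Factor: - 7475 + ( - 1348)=  -  3^1*17^1 * 173^1 =-8823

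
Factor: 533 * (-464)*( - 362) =2^5 * 13^1*29^1*41^1*181^1 = 89526944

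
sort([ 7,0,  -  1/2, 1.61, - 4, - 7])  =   [ - 7,-4 , - 1/2 , 0,1.61 , 7]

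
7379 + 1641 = 9020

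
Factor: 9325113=3^1*7^1*167^1*2659^1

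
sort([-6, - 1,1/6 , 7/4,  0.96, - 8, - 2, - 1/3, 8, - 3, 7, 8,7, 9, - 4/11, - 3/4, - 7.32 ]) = [ - 8, - 7.32, - 6, - 3, - 2, - 1, - 3/4, - 4/11, - 1/3, 1/6,0.96,7/4, 7,7, 8, 8, 9 ]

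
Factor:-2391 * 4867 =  - 11636997 = - 3^1 * 31^1 * 157^1 * 797^1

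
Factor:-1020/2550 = - 2^1*5^( - 1) = - 2/5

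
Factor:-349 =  - 349^1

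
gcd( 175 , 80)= 5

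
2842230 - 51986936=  - 49144706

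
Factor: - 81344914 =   -  2^1* 7^1*5810351^1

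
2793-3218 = -425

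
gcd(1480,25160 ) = 1480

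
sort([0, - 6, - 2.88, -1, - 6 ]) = [-6, - 6, - 2.88 , - 1,0]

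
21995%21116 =879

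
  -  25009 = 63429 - 88438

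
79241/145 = 546  +  71/145 = 546.49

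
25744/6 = 12872/3 = 4290.67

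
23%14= 9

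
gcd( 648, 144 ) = 72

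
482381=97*4973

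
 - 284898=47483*( - 6)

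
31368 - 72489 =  - 41121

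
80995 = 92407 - 11412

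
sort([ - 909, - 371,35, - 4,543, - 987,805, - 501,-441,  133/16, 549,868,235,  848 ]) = [  -  987, - 909,-501 ,  -  441, - 371, - 4,133/16,35 , 235,543,  549, 805,848,868]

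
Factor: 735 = 3^1*5^1*7^2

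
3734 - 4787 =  - 1053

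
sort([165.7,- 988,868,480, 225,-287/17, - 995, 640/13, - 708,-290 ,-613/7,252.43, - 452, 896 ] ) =[ - 995, -988, - 708, - 452,-290, - 613/7, - 287/17,640/13, 165.7, 225, 252.43, 480, 868, 896] 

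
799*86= 68714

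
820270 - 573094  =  247176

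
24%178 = 24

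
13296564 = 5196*2559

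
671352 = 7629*88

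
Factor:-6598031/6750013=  - 11^1*59^ ( -1 )*127^1 * 4723^1 * 114407^ ( - 1)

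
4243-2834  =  1409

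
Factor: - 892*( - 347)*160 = 2^7*5^1*223^1 *347^1  =  49523840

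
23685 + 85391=109076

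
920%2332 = 920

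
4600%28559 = 4600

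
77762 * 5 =388810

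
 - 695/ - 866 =695/866 = 0.80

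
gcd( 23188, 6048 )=4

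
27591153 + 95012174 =122603327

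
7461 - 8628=-1167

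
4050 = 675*6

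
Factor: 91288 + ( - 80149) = 11139 = 3^1*47^1*79^1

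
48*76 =3648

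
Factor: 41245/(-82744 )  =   - 2^(-3)*5^1*73^1 * 113^1 * 10343^(  -  1) 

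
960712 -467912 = 492800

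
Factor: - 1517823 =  - 3^2*137^1*1231^1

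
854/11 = 77 + 7/11  =  77.64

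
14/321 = 14/321=   0.04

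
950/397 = 2 + 156/397 = 2.39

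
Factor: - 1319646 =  - 2^1*3^1*219941^1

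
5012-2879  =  2133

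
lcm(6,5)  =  30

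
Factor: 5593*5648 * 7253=229116931792   =  2^4*7^1*17^1*47^1*353^1*7253^1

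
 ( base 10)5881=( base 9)8054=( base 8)13371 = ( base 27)81m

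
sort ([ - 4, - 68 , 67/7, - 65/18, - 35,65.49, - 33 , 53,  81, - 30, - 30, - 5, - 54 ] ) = [ - 68, - 54, - 35 , - 33 , - 30, - 30, - 5, - 4, - 65/18  ,  67/7,53, 65.49, 81 ] 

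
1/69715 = 1/69715 = 0.00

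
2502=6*417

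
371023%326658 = 44365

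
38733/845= 45 + 708/845  =  45.84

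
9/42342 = 3/14114  =  0.00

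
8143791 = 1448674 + 6695117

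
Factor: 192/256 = 3/4=2^ ( - 2)*3^1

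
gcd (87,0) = 87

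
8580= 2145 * 4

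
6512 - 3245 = 3267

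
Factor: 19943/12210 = 49/30 = 2^( - 1)*3^( - 1)*5^( - 1)* 7^2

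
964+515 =1479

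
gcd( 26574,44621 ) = 1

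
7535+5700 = 13235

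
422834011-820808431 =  - 397974420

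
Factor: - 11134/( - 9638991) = 2^1*3^( - 2 ) * 19^1 * 29^ ( - 1 )*293^1*36931^ ( - 1)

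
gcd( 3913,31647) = 7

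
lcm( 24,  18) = 72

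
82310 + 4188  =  86498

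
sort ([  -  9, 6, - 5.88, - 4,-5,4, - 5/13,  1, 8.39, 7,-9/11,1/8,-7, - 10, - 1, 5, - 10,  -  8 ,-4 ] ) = [-10, - 10,-9,-8, - 7, - 5.88,-5,-4,-4 ,-1, - 9/11,-5/13,1/8,1,4,5, 6,  7,8.39 ]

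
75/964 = 75/964 = 0.08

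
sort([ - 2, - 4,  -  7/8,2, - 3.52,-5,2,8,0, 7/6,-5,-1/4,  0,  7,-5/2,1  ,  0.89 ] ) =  [-5,-5,-4,-3.52, - 5/2, - 2,-7/8, - 1/4,0,0,0.89, 1 , 7/6, 2 , 2,7,8]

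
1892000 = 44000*43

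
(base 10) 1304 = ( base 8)2430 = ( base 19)3bc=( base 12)908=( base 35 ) 129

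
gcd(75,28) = 1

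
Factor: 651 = 3^1*7^1 * 31^1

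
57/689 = 57/689 = 0.08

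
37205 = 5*7441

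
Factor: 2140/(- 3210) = -2/3 =- 2^1 *3^(-1)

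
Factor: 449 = 449^1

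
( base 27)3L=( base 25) 42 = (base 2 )1100110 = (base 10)102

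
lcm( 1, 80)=80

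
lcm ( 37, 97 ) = 3589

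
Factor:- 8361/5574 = - 3/2=- 2^( - 1 )*3^1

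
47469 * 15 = 712035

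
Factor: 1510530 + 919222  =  2^3* 13^1*61^1*383^1  =  2429752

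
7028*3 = 21084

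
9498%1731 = 843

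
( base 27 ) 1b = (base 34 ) 14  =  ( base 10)38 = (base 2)100110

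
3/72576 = 1/24192 = 0.00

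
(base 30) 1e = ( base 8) 54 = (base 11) 40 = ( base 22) 20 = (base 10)44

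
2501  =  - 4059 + 6560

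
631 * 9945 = 6275295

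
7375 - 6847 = 528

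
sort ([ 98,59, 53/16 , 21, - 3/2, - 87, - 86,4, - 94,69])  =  [ - 94, - 87, - 86, - 3/2,53/16,4,21, 59,69,98 ] 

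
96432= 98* 984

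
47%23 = 1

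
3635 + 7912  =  11547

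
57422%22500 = 12422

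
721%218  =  67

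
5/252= 5/252 = 0.02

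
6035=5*1207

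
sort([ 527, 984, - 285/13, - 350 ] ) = [ - 350, - 285/13,527,  984]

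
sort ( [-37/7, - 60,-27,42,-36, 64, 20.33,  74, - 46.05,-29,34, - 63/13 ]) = [ - 60, - 46.05,  -  36,  -  29,  -  27,  -  37/7, - 63/13, 20.33,34,42,64,74]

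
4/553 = 4/553 = 0.01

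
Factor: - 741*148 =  - 2^2*3^1*13^1*19^1 * 37^1=- 109668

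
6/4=1 +1/2 =1.50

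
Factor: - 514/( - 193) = 2^1* 193^ ( - 1 )*257^1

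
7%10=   7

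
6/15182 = 3/7591 = 0.00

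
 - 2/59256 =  - 1/29628= - 0.00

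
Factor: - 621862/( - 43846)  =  310931/21923 = 11^( - 1 )*1993^(  -  1)*310931^1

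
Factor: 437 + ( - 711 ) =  -2^1*137^1 = - 274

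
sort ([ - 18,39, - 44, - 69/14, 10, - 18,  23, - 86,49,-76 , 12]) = [ - 86,  -  76, - 44, - 18, - 18,  -  69/14,10, 12, 23 , 39, 49]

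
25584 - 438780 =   -  413196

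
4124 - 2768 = 1356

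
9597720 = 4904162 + 4693558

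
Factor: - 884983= - 11^1*43^1*1871^1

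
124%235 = 124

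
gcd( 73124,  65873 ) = 1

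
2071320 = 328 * 6315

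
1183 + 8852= 10035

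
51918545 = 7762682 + 44155863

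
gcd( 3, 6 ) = 3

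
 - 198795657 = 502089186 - 700884843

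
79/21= 3 + 16/21  =  3.76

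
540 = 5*108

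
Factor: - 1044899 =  - 29^1*137^1*263^1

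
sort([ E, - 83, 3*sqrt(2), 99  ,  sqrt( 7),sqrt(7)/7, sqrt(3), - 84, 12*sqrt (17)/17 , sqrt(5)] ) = [ - 84, - 83, sqrt(7)/7,sqrt(3), sqrt( 5), sqrt(7 ), E , 12 * sqrt(17)/17, 3*sqrt(2),99] 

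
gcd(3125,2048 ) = 1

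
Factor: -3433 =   -  3433^1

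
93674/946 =99 + 10/473 = 99.02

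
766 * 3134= 2400644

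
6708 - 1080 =5628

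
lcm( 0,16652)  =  0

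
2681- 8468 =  - 5787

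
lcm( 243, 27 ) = 243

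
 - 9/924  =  -1+305/308 = - 0.01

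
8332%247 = 181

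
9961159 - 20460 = 9940699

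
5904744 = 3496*1689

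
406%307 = 99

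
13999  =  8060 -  - 5939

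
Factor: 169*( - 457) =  - 13^2 * 457^1 = - 77233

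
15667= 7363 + 8304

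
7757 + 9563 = 17320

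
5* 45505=227525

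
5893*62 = 365366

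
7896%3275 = 1346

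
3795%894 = 219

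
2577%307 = 121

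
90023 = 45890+44133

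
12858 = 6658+6200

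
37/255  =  37/255 = 0.15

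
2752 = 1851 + 901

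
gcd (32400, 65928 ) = 24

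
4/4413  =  4/4413 = 0.00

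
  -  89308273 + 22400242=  - 66908031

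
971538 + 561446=1532984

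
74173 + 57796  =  131969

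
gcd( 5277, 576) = 3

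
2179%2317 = 2179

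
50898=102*499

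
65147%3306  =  2333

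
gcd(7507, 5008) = 1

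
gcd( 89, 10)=1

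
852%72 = 60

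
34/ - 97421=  - 1 + 97387/97421  =  - 0.00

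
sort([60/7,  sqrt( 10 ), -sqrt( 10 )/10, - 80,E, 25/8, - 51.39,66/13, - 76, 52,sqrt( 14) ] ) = [-80, - 76, - 51.39 , - sqrt(10)/10, E,  25/8, sqrt( 10 ), sqrt(14 ), 66/13,  60/7, 52]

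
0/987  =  0 = 0.00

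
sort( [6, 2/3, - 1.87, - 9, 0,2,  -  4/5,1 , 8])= [ - 9,  -  1.87  , -4/5,  0,2/3 , 1, 2, 6,8]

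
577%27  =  10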